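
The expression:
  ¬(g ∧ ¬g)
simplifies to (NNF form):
True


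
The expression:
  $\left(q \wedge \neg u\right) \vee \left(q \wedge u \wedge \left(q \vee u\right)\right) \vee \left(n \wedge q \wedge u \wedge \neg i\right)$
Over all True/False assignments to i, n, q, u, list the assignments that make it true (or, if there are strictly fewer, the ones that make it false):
is true only for:
  i=False, n=False, q=True, u=False;
  i=False, n=False, q=True, u=True;
  i=False, n=True, q=True, u=False;
  i=False, n=True, q=True, u=True;
  i=True, n=False, q=True, u=False;
  i=True, n=False, q=True, u=True;
  i=True, n=True, q=True, u=False;
  i=True, n=True, q=True, u=True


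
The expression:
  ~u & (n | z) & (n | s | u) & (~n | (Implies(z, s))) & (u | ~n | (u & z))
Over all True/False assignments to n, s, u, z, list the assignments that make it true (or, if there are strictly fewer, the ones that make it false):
is true only for:
  n=False, s=True, u=False, z=True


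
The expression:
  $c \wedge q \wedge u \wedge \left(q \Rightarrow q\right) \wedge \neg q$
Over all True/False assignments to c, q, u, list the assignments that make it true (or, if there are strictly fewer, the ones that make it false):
is never true.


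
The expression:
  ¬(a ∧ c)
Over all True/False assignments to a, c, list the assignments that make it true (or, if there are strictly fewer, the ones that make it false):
is false only for:
  a=True, c=True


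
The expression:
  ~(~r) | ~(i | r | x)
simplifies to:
r | (~i & ~x)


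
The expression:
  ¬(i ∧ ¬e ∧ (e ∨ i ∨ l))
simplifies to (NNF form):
e ∨ ¬i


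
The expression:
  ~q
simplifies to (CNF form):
~q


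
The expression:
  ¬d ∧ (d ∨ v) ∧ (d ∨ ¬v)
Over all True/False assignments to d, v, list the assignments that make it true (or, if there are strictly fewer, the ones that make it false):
is never true.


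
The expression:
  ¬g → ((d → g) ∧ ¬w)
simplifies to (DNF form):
g ∨ (¬d ∧ ¬w)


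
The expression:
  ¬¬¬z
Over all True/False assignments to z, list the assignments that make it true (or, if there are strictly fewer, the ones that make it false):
is true only for:
  z=False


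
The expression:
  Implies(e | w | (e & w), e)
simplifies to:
e | ~w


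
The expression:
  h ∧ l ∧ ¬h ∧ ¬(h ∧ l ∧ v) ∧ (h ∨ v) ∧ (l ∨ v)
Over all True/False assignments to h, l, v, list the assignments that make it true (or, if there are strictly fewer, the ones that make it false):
is never true.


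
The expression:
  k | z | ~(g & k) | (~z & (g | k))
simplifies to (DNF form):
True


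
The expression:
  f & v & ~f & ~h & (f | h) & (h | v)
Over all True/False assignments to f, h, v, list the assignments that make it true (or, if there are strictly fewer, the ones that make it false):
is never true.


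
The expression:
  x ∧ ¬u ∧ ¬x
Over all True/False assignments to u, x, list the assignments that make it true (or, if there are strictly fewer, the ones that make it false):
is never true.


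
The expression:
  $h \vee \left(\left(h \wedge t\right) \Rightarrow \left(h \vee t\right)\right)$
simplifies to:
$\text{True}$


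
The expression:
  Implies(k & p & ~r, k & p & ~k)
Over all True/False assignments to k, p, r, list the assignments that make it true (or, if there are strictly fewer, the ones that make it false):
is false only for:
  k=True, p=True, r=False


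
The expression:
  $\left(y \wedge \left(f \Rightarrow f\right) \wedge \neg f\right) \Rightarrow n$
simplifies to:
$f \vee n \vee \neg y$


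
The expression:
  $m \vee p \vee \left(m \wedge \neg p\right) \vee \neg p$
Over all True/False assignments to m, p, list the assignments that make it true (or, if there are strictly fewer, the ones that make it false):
is always true.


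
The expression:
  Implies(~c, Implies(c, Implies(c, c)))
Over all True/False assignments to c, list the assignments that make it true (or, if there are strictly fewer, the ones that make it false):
is always true.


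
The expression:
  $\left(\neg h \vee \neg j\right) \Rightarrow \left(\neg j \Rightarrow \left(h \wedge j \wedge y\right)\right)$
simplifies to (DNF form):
$j$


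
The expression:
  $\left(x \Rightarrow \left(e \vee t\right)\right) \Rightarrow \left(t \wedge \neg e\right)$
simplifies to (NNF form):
$\neg e \wedge \left(t \vee x\right)$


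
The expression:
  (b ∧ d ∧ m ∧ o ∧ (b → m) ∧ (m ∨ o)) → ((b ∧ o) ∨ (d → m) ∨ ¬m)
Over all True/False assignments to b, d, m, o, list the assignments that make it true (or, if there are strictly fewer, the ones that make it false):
is always true.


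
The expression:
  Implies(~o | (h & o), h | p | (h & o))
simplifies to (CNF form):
h | o | p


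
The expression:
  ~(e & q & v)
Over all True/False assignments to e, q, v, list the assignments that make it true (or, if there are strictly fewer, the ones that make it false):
is false only for:
  e=True, q=True, v=True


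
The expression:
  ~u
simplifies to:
~u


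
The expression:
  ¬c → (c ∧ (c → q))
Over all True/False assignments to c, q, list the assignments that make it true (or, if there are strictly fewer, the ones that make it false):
is true only for:
  c=True, q=False;
  c=True, q=True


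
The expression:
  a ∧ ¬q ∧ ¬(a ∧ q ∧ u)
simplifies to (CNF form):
a ∧ ¬q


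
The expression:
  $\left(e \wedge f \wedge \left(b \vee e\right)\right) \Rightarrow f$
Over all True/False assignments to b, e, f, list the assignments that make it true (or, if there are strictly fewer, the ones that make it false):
is always true.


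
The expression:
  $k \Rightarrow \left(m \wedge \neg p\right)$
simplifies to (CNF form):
$\left(m \vee \neg k\right) \wedge \left(\neg k \vee \neg p\right)$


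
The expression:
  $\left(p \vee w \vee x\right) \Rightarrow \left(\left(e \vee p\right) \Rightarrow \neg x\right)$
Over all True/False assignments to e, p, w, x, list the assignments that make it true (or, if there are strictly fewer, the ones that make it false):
is false only for:
  e=False, p=True, w=False, x=True;
  e=False, p=True, w=True, x=True;
  e=True, p=False, w=False, x=True;
  e=True, p=False, w=True, x=True;
  e=True, p=True, w=False, x=True;
  e=True, p=True, w=True, x=True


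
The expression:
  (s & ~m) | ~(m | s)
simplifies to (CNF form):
~m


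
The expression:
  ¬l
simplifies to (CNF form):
¬l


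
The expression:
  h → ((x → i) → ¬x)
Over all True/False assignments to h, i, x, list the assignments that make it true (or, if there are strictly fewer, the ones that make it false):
is false only for:
  h=True, i=True, x=True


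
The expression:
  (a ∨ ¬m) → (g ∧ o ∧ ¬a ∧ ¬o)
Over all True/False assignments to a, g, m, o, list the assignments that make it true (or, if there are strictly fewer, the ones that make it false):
is true only for:
  a=False, g=False, m=True, o=False;
  a=False, g=False, m=True, o=True;
  a=False, g=True, m=True, o=False;
  a=False, g=True, m=True, o=True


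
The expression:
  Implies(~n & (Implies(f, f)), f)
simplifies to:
f | n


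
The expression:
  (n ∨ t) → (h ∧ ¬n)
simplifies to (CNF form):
¬n ∧ (h ∨ ¬t)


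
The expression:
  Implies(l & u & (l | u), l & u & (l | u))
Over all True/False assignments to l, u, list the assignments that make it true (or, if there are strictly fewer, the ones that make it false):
is always true.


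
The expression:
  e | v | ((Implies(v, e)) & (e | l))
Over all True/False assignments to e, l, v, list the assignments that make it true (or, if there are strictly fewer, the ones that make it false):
is false only for:
  e=False, l=False, v=False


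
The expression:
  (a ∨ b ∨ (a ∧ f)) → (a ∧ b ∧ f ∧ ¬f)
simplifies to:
¬a ∧ ¬b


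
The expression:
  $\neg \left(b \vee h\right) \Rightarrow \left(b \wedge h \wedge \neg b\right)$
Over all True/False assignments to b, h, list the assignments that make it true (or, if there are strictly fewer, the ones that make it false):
is false only for:
  b=False, h=False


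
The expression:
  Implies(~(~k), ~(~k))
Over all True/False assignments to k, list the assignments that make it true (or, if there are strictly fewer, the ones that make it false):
is always true.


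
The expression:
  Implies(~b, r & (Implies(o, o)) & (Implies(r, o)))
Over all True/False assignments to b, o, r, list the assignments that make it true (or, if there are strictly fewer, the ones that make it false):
is false only for:
  b=False, o=False, r=False;
  b=False, o=False, r=True;
  b=False, o=True, r=False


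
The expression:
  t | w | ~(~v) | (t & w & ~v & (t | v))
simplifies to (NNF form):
t | v | w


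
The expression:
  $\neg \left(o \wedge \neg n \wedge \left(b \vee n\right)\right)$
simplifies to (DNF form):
$n \vee \neg b \vee \neg o$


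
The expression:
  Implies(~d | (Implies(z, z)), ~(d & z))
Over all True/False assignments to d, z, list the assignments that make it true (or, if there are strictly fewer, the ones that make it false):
is false only for:
  d=True, z=True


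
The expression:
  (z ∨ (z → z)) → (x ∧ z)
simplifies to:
x ∧ z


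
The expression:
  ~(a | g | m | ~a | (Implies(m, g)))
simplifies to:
False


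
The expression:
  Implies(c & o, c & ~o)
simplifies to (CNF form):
~c | ~o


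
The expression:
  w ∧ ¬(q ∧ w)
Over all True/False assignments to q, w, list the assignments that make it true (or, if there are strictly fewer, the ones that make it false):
is true only for:
  q=False, w=True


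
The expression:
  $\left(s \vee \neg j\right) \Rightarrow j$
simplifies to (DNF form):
$j$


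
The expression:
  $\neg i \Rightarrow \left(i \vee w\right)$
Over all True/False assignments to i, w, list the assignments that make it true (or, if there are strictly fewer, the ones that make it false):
is false only for:
  i=False, w=False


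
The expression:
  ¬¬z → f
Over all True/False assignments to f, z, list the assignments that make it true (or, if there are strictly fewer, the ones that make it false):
is false only for:
  f=False, z=True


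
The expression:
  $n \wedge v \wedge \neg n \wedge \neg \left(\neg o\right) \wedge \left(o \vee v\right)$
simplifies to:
$\text{False}$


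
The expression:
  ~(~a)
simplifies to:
a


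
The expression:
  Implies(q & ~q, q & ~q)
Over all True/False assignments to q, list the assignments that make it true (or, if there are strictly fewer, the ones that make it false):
is always true.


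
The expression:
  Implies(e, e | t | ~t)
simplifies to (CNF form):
True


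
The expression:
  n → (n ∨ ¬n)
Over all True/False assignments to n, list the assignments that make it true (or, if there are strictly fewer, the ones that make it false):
is always true.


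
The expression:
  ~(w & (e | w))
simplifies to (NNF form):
~w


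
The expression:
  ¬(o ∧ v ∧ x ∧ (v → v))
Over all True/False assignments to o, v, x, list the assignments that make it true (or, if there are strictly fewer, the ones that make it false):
is false only for:
  o=True, v=True, x=True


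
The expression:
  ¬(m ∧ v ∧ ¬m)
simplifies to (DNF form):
True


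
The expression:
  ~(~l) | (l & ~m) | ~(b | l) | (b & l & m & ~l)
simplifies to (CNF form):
l | ~b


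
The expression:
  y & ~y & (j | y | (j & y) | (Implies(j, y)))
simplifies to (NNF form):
False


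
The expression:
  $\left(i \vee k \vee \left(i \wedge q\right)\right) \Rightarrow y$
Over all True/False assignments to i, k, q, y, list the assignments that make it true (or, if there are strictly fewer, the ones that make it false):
is false only for:
  i=False, k=True, q=False, y=False;
  i=False, k=True, q=True, y=False;
  i=True, k=False, q=False, y=False;
  i=True, k=False, q=True, y=False;
  i=True, k=True, q=False, y=False;
  i=True, k=True, q=True, y=False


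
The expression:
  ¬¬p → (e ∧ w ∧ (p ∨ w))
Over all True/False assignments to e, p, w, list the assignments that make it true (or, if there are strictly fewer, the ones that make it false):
is false only for:
  e=False, p=True, w=False;
  e=False, p=True, w=True;
  e=True, p=True, w=False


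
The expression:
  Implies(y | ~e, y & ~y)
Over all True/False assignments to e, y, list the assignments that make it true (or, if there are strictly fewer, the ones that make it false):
is true only for:
  e=True, y=False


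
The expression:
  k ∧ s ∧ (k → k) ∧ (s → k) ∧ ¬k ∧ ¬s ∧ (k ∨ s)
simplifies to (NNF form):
False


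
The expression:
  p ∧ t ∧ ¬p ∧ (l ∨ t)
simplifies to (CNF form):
False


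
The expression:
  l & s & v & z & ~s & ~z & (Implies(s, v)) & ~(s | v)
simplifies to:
False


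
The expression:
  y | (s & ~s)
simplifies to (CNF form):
y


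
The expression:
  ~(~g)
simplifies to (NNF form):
g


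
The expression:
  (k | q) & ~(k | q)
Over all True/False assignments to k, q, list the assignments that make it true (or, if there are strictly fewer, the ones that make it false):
is never true.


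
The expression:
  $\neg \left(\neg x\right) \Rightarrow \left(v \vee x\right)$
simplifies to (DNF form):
$\text{True}$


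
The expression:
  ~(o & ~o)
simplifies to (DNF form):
True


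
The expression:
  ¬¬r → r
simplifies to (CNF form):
True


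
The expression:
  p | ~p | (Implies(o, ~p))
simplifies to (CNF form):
True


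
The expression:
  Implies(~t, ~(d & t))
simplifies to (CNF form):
True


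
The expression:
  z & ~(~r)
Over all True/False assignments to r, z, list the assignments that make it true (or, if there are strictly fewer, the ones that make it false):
is true only for:
  r=True, z=True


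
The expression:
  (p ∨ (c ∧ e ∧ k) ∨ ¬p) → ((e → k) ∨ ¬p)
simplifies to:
k ∨ ¬e ∨ ¬p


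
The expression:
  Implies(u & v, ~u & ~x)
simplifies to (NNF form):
~u | ~v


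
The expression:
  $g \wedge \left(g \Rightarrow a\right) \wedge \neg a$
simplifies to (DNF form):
$\text{False}$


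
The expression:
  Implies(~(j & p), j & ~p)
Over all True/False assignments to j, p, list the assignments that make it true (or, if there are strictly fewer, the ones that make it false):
is true only for:
  j=True, p=False;
  j=True, p=True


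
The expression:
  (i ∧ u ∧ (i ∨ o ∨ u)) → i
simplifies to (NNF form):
True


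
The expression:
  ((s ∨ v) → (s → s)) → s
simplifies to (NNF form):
s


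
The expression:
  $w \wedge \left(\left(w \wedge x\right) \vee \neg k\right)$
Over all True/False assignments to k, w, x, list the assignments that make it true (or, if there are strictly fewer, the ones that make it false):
is true only for:
  k=False, w=True, x=False;
  k=False, w=True, x=True;
  k=True, w=True, x=True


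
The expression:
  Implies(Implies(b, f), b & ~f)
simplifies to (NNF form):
b & ~f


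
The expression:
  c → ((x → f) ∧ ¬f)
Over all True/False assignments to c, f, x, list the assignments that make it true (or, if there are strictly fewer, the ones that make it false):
is false only for:
  c=True, f=False, x=True;
  c=True, f=True, x=False;
  c=True, f=True, x=True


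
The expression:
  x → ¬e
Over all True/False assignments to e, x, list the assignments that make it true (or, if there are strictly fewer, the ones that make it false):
is false only for:
  e=True, x=True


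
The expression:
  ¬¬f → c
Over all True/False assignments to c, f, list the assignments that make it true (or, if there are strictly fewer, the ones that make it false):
is false only for:
  c=False, f=True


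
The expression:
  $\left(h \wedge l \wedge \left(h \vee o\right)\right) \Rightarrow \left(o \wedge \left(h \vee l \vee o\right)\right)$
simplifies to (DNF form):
$o \vee \neg h \vee \neg l$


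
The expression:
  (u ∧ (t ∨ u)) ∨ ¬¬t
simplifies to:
t ∨ u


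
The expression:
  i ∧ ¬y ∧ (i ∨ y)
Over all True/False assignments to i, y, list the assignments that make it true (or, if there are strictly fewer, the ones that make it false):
is true only for:
  i=True, y=False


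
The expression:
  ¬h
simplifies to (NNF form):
¬h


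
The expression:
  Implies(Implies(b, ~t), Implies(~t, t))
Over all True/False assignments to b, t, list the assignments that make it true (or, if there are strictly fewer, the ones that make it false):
is true only for:
  b=False, t=True;
  b=True, t=True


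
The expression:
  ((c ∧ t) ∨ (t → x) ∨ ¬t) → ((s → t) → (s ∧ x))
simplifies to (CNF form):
(s ∨ t) ∧ (s ∨ ¬x) ∧ (x ∨ ¬c ∨ ¬t)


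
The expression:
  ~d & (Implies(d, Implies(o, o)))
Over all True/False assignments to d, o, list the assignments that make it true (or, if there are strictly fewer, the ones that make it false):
is true only for:
  d=False, o=False;
  d=False, o=True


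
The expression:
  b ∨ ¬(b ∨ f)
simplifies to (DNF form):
b ∨ ¬f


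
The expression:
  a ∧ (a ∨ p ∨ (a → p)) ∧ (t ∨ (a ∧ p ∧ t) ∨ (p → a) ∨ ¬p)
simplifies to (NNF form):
a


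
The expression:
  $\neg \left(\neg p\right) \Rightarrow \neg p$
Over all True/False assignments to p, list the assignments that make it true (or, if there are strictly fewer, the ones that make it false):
is true only for:
  p=False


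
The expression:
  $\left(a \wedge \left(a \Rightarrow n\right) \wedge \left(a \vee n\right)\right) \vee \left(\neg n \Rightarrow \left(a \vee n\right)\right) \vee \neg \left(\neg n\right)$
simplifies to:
$a \vee n$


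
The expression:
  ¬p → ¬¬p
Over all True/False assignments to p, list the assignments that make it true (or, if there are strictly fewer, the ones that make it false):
is true only for:
  p=True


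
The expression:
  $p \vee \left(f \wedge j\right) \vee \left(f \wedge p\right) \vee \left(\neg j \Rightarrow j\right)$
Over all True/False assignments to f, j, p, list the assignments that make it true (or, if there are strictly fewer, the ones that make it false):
is false only for:
  f=False, j=False, p=False;
  f=True, j=False, p=False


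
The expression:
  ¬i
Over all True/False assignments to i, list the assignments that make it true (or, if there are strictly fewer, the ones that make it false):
is true only for:
  i=False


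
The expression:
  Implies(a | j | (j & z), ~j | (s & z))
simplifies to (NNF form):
~j | (s & z)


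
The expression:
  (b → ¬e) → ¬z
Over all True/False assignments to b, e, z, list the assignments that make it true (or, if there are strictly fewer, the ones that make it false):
is false only for:
  b=False, e=False, z=True;
  b=False, e=True, z=True;
  b=True, e=False, z=True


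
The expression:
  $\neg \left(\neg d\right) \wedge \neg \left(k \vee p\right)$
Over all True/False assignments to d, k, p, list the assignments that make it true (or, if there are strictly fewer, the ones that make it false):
is true only for:
  d=True, k=False, p=False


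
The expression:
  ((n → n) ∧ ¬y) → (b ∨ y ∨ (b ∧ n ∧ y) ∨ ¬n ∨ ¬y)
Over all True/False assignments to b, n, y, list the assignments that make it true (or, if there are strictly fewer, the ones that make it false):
is always true.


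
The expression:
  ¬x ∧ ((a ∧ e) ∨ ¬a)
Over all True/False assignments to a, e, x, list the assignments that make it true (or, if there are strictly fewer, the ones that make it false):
is true only for:
  a=False, e=False, x=False;
  a=False, e=True, x=False;
  a=True, e=True, x=False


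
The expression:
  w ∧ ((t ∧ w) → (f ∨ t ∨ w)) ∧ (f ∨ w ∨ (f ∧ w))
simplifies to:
w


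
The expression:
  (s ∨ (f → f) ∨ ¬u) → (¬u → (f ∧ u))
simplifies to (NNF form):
u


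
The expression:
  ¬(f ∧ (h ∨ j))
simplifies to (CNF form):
(¬f ∨ ¬h) ∧ (¬f ∨ ¬j)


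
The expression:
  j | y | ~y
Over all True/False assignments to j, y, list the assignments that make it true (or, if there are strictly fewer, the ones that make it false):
is always true.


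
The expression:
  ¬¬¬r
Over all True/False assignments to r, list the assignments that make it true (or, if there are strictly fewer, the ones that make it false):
is true only for:
  r=False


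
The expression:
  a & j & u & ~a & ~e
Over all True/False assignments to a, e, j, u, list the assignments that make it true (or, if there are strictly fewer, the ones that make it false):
is never true.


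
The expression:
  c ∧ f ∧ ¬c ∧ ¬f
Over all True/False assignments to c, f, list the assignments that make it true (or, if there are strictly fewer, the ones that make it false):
is never true.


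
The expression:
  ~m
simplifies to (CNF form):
~m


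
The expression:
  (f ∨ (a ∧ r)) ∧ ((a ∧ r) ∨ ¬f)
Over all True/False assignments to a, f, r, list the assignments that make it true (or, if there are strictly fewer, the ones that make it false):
is true only for:
  a=True, f=False, r=True;
  a=True, f=True, r=True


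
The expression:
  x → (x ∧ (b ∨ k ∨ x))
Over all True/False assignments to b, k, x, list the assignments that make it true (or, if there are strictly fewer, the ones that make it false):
is always true.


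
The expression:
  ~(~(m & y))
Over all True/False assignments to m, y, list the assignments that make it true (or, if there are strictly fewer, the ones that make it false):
is true only for:
  m=True, y=True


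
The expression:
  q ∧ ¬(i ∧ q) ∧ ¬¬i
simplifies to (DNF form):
False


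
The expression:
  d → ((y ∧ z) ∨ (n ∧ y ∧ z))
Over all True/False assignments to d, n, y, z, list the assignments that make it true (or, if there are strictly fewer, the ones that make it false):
is false only for:
  d=True, n=False, y=False, z=False;
  d=True, n=False, y=False, z=True;
  d=True, n=False, y=True, z=False;
  d=True, n=True, y=False, z=False;
  d=True, n=True, y=False, z=True;
  d=True, n=True, y=True, z=False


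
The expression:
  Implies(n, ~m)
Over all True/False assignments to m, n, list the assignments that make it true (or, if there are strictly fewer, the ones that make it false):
is false only for:
  m=True, n=True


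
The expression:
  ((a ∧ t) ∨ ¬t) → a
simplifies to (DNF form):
a ∨ t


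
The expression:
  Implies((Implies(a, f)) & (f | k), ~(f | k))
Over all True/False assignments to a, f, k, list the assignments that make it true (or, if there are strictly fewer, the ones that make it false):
is true only for:
  a=False, f=False, k=False;
  a=True, f=False, k=False;
  a=True, f=False, k=True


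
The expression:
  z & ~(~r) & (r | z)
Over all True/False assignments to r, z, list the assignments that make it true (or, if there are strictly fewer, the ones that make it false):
is true only for:
  r=True, z=True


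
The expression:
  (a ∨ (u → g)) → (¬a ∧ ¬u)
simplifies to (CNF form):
¬a ∧ (¬g ∨ ¬u)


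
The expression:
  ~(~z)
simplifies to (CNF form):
z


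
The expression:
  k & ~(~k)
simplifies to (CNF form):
k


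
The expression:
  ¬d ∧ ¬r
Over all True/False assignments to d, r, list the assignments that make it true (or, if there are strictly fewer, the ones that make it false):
is true only for:
  d=False, r=False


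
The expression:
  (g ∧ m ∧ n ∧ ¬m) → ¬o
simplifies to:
True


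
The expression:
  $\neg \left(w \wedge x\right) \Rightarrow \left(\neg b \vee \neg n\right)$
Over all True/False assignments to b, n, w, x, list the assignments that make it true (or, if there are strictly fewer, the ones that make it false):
is false only for:
  b=True, n=True, w=False, x=False;
  b=True, n=True, w=False, x=True;
  b=True, n=True, w=True, x=False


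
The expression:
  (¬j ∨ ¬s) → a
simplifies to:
a ∨ (j ∧ s)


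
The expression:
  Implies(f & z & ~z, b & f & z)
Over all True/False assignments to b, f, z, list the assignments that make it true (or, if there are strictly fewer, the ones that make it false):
is always true.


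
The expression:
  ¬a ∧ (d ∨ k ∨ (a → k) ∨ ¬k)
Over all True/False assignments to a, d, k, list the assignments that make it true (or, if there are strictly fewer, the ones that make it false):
is true only for:
  a=False, d=False, k=False;
  a=False, d=False, k=True;
  a=False, d=True, k=False;
  a=False, d=True, k=True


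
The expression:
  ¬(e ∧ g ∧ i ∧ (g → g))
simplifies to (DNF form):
¬e ∨ ¬g ∨ ¬i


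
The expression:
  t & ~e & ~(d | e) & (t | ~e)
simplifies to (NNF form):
t & ~d & ~e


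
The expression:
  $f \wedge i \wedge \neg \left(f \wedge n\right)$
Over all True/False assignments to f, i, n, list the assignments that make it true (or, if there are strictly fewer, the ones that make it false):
is true only for:
  f=True, i=True, n=False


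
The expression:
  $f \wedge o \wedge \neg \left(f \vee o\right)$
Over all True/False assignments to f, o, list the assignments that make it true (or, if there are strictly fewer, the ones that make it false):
is never true.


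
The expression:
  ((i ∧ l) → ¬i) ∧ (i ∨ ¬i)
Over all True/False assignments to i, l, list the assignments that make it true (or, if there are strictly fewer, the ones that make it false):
is false only for:
  i=True, l=True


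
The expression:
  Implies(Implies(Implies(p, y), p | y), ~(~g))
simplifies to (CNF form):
(g | ~p) & (g | ~y)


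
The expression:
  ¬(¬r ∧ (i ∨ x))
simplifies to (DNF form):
r ∨ (¬i ∧ ¬x)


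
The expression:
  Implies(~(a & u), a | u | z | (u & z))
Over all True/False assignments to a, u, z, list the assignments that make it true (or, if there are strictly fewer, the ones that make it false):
is false only for:
  a=False, u=False, z=False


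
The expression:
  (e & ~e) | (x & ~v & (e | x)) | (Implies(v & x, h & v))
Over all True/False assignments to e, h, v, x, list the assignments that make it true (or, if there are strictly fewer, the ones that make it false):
is false only for:
  e=False, h=False, v=True, x=True;
  e=True, h=False, v=True, x=True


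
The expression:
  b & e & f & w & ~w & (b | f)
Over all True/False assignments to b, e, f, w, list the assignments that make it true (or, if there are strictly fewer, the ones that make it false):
is never true.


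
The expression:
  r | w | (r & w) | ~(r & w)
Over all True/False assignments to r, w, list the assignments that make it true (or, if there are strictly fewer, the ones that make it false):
is always true.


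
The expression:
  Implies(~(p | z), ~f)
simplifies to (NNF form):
p | z | ~f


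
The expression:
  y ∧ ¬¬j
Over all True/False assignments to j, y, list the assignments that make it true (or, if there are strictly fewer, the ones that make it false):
is true only for:
  j=True, y=True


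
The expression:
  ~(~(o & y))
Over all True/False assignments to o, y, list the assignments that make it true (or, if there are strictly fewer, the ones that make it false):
is true only for:
  o=True, y=True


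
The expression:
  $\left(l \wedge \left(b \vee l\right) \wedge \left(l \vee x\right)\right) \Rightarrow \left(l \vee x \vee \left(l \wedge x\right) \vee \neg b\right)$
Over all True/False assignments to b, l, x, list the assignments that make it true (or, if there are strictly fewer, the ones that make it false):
is always true.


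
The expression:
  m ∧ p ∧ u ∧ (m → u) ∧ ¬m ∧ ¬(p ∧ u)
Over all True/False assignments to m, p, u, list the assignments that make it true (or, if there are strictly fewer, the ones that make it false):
is never true.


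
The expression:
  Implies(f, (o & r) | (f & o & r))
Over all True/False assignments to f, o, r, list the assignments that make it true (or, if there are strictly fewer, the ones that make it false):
is false only for:
  f=True, o=False, r=False;
  f=True, o=False, r=True;
  f=True, o=True, r=False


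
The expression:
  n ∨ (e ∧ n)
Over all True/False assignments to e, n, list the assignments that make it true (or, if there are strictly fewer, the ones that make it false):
is true only for:
  e=False, n=True;
  e=True, n=True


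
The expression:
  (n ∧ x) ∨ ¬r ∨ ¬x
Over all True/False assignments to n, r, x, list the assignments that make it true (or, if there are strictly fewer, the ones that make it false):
is false only for:
  n=False, r=True, x=True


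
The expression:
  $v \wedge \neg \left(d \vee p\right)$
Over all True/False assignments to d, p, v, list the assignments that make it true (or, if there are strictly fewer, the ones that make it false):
is true only for:
  d=False, p=False, v=True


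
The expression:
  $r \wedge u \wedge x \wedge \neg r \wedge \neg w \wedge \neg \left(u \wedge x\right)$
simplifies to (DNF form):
$\text{False}$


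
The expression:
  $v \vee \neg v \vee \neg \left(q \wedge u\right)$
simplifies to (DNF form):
$\text{True}$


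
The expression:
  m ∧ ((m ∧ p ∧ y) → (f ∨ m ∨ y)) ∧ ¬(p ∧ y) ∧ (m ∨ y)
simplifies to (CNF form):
m ∧ (¬p ∨ ¬y)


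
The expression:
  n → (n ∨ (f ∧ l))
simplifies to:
True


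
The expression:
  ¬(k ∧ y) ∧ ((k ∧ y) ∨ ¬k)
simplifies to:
¬k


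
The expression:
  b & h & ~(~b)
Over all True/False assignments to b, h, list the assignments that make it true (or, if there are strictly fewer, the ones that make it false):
is true only for:
  b=True, h=True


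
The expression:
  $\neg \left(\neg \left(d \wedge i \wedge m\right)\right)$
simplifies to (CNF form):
$d \wedge i \wedge m$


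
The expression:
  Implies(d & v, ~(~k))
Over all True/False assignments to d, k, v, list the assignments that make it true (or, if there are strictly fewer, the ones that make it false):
is false only for:
  d=True, k=False, v=True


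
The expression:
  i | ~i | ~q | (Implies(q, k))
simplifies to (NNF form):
True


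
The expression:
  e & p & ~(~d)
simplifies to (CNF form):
d & e & p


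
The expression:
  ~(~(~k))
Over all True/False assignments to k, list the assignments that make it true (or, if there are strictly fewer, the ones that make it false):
is true only for:
  k=False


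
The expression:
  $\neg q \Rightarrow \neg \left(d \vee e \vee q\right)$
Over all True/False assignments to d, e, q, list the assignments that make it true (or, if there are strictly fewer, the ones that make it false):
is false only for:
  d=False, e=True, q=False;
  d=True, e=False, q=False;
  d=True, e=True, q=False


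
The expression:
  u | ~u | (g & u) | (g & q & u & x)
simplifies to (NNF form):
True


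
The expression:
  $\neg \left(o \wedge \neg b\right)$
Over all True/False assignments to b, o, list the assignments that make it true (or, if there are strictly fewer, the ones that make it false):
is false only for:
  b=False, o=True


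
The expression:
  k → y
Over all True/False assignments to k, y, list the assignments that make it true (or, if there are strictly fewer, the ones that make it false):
is false only for:
  k=True, y=False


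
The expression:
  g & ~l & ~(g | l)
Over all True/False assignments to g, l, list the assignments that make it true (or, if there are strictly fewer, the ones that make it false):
is never true.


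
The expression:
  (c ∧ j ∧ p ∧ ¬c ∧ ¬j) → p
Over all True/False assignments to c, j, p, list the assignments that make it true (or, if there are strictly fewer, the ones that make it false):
is always true.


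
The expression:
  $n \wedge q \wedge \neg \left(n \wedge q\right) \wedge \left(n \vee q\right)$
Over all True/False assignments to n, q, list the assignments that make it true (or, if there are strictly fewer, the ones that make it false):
is never true.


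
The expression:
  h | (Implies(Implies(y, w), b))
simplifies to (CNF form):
(b | h | y) & (b | h | ~w)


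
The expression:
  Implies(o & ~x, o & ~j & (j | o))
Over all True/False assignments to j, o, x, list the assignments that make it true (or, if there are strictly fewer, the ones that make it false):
is false only for:
  j=True, o=True, x=False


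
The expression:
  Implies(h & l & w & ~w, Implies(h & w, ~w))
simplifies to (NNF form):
True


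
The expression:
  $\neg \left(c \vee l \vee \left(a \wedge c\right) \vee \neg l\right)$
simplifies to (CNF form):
$\text{False}$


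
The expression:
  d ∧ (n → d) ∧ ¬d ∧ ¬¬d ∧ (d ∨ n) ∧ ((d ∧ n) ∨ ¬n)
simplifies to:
False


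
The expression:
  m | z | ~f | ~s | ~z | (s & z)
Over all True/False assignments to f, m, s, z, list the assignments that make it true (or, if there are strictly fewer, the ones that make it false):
is always true.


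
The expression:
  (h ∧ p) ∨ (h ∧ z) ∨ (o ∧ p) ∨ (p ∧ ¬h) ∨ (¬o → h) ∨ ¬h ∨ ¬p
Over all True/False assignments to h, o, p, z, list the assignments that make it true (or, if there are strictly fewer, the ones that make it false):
is always true.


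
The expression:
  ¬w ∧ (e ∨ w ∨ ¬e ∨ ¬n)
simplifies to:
¬w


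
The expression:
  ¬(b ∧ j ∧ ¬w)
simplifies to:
w ∨ ¬b ∨ ¬j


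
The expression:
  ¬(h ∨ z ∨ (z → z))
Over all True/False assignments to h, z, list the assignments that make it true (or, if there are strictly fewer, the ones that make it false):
is never true.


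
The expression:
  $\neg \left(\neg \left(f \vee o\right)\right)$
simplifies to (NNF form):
$f \vee o$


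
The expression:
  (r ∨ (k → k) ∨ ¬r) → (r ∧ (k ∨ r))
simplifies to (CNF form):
r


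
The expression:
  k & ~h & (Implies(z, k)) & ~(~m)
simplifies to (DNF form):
k & m & ~h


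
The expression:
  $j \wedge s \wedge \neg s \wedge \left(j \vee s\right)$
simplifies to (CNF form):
$\text{False}$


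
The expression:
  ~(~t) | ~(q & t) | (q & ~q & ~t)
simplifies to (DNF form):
True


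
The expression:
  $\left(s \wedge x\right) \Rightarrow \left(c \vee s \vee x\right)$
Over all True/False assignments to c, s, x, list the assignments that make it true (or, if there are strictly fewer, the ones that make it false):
is always true.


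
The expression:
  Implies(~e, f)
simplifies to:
e | f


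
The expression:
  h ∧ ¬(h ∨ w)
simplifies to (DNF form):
False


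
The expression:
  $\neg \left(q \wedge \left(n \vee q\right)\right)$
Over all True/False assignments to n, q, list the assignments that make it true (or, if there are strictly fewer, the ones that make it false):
is true only for:
  n=False, q=False;
  n=True, q=False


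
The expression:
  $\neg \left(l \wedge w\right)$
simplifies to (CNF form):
$\neg l \vee \neg w$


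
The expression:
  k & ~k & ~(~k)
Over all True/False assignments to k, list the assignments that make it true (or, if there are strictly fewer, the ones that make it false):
is never true.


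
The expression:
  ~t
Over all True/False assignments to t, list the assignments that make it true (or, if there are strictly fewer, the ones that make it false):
is true only for:
  t=False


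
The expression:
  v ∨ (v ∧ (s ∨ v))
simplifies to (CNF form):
v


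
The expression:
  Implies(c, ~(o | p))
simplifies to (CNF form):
(~c | ~o) & (~c | ~p)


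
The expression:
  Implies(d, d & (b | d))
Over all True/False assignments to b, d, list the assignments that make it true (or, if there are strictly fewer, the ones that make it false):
is always true.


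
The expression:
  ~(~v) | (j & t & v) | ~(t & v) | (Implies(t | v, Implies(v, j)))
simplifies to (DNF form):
True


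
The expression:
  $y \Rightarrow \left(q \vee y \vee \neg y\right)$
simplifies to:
$\text{True}$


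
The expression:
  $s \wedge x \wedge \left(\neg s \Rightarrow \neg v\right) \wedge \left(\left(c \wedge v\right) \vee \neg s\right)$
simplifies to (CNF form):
$c \wedge s \wedge v \wedge x$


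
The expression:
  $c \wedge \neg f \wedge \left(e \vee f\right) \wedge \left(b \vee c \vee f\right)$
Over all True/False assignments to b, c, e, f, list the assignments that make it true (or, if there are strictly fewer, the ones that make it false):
is true only for:
  b=False, c=True, e=True, f=False;
  b=True, c=True, e=True, f=False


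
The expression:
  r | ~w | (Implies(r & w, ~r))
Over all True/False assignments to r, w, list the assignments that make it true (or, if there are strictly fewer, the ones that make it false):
is always true.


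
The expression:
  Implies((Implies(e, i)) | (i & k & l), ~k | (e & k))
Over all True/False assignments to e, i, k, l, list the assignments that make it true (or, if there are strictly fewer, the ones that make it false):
is false only for:
  e=False, i=False, k=True, l=False;
  e=False, i=False, k=True, l=True;
  e=False, i=True, k=True, l=False;
  e=False, i=True, k=True, l=True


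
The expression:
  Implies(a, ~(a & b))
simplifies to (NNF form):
~a | ~b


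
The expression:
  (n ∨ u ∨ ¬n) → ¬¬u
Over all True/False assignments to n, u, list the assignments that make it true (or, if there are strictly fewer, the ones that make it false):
is true only for:
  n=False, u=True;
  n=True, u=True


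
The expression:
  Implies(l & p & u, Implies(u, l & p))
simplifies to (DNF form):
True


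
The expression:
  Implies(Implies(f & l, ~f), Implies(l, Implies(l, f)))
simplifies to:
f | ~l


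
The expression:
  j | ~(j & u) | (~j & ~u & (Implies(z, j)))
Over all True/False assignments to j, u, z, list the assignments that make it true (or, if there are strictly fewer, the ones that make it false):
is always true.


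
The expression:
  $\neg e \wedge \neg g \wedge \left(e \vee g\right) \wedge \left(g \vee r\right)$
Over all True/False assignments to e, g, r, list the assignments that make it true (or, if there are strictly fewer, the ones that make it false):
is never true.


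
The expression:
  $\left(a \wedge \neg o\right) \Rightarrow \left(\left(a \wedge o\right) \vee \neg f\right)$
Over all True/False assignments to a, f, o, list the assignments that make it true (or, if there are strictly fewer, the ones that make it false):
is false only for:
  a=True, f=True, o=False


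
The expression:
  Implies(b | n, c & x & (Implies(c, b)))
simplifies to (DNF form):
(b & c & x) | (~b & ~n)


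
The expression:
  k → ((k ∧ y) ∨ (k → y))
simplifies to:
y ∨ ¬k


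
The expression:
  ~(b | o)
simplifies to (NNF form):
~b & ~o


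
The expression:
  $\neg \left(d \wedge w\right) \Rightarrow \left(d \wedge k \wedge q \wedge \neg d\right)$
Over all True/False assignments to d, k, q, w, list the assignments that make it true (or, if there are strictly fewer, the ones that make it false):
is true only for:
  d=True, k=False, q=False, w=True;
  d=True, k=False, q=True, w=True;
  d=True, k=True, q=False, w=True;
  d=True, k=True, q=True, w=True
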